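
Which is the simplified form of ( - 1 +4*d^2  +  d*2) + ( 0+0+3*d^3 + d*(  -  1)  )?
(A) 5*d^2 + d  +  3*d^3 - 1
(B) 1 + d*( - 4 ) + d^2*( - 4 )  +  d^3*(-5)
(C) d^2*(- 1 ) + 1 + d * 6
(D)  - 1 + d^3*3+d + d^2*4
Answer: D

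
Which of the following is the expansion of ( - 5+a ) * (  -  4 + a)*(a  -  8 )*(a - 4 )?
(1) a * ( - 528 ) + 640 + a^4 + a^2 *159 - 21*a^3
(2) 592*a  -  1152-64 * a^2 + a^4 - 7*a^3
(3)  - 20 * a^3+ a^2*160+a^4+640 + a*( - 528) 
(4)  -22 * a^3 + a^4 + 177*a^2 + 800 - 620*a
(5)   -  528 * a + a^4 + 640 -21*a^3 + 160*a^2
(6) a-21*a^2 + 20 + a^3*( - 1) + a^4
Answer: 5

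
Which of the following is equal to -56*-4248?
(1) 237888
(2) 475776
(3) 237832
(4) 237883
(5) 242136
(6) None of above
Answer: 1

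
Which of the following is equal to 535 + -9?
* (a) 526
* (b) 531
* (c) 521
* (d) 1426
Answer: a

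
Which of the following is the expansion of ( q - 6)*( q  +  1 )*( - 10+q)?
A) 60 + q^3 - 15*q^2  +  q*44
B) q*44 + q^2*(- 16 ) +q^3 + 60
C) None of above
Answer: A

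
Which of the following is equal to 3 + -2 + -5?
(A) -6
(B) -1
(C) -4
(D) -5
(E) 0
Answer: C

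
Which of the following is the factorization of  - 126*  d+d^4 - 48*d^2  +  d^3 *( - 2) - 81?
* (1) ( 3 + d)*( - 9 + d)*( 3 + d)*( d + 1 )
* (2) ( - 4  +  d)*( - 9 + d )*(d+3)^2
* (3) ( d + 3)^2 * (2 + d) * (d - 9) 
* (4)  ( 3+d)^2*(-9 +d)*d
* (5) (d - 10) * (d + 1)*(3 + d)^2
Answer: 1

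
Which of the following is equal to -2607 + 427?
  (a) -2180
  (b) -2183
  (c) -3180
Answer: a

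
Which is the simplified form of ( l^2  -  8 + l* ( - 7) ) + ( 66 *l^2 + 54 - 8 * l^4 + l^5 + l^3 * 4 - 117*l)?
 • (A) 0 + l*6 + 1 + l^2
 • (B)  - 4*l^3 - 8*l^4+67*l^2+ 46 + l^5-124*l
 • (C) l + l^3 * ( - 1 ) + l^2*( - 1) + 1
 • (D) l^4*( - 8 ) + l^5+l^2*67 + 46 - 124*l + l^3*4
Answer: D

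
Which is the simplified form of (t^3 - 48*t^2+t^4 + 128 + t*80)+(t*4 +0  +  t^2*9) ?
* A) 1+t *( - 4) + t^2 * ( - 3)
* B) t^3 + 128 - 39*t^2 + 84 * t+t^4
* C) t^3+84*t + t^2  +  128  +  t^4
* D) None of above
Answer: B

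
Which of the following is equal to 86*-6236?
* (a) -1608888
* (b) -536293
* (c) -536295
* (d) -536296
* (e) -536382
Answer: d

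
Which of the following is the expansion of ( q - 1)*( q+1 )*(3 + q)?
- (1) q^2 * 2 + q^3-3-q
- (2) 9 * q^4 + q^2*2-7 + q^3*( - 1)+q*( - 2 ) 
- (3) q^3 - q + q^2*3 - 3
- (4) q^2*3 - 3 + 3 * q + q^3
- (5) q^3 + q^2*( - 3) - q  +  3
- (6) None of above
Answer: 3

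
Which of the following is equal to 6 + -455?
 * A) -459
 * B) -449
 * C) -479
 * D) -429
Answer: B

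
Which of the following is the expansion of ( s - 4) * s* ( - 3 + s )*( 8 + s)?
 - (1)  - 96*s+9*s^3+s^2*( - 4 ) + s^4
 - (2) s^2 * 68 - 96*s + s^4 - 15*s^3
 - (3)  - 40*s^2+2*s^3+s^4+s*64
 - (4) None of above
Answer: 4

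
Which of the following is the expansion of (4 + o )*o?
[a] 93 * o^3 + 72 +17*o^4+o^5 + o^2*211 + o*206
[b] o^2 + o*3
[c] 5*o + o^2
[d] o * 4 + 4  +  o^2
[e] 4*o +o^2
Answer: e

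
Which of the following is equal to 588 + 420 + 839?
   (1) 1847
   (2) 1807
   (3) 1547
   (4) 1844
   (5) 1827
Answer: 1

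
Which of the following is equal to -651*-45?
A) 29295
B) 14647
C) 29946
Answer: A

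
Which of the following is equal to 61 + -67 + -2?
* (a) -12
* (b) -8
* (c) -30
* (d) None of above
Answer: b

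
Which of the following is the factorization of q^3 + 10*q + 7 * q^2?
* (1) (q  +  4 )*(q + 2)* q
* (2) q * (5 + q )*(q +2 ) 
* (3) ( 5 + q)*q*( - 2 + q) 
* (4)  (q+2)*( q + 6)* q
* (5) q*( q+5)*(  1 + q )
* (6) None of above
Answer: 2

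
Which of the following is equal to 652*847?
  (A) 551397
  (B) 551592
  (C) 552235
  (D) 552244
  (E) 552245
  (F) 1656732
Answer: D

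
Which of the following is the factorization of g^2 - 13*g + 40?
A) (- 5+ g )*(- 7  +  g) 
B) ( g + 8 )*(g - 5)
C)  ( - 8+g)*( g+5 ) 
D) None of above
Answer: D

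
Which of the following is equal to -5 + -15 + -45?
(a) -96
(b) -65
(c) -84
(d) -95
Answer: b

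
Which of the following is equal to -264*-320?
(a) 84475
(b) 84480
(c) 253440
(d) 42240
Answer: b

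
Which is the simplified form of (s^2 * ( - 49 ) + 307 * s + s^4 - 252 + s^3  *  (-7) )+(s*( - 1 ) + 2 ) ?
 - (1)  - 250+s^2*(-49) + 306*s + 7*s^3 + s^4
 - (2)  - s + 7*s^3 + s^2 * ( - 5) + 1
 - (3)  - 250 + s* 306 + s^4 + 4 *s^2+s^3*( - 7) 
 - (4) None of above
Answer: 4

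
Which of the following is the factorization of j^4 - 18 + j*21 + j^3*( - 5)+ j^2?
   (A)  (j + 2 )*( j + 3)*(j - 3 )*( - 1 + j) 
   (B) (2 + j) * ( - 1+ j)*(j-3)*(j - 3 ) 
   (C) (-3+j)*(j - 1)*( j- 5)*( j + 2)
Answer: B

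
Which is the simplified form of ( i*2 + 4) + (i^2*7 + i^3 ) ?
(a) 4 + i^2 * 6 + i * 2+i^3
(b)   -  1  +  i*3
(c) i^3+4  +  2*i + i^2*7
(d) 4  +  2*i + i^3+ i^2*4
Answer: c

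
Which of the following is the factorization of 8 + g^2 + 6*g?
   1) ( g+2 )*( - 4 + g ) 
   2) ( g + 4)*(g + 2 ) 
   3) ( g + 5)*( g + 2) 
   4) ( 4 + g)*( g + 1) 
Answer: 2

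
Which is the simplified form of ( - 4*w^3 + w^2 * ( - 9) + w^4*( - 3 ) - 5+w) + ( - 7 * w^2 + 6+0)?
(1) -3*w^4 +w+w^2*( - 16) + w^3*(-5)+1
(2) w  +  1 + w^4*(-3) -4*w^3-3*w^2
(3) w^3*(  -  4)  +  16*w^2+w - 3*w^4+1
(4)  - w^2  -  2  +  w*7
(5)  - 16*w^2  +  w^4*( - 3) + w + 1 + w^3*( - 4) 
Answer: 5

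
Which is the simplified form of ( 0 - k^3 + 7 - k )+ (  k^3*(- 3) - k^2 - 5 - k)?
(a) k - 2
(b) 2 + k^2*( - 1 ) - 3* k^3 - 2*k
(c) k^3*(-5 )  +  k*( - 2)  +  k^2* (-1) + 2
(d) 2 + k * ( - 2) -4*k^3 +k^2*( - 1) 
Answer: d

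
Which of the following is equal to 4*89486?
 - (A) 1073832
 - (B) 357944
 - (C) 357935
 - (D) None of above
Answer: B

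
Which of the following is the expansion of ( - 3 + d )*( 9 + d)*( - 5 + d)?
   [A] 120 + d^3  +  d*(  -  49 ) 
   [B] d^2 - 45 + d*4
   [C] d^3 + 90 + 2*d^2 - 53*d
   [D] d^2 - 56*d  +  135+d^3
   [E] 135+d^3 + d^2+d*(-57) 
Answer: E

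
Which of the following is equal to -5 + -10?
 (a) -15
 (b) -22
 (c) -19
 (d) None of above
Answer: a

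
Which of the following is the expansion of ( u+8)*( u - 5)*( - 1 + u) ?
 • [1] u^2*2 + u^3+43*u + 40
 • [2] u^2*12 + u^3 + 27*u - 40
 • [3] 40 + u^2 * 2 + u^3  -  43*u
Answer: 3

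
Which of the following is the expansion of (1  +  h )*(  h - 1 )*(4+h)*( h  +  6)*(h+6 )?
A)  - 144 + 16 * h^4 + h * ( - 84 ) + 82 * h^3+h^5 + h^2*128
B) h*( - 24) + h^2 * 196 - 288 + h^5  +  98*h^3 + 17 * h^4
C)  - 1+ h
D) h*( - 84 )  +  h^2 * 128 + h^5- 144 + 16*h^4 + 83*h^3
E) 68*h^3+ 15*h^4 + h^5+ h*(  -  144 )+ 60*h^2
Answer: D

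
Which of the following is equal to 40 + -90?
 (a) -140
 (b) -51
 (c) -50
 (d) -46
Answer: c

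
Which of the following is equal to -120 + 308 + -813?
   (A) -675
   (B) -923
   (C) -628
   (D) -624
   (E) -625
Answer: E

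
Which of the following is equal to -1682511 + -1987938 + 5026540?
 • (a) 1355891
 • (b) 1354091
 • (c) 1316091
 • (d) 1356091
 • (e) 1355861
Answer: d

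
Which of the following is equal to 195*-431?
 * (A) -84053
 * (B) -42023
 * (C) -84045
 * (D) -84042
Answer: C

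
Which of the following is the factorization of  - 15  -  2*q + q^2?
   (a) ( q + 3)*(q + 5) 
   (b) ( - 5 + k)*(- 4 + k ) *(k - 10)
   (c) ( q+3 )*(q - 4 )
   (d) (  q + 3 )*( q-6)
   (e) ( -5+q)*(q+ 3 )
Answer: e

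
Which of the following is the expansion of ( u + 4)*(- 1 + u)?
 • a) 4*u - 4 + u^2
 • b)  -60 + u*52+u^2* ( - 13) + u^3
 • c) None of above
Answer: c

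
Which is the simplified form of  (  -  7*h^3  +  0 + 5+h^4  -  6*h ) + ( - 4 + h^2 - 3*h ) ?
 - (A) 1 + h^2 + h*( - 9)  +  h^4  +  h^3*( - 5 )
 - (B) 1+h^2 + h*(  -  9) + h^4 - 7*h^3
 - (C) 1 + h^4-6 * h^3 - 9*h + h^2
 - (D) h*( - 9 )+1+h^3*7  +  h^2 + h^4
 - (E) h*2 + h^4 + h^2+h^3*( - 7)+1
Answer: B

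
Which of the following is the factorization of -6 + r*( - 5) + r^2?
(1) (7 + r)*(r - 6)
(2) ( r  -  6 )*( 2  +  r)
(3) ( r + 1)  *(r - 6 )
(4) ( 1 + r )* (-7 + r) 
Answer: 3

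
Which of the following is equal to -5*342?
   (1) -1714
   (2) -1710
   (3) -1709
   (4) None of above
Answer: 2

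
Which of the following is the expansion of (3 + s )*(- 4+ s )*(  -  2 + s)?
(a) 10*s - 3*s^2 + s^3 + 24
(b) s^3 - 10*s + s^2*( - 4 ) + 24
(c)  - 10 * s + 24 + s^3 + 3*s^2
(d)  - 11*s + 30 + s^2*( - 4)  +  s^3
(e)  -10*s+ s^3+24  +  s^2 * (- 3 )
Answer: e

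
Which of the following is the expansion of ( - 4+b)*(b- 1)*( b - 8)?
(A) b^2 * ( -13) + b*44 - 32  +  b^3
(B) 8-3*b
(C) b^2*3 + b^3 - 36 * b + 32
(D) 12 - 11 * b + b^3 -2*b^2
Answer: A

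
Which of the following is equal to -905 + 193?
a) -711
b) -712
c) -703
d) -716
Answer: b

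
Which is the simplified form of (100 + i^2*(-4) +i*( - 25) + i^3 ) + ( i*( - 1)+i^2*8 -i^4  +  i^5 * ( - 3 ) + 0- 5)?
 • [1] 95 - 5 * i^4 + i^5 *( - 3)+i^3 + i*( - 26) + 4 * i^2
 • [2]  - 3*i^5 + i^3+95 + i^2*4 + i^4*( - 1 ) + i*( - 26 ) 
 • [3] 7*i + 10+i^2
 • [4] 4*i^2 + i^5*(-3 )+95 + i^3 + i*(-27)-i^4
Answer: 2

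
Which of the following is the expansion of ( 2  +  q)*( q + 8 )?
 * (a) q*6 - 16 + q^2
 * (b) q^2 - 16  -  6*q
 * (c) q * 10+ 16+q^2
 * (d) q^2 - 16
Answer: c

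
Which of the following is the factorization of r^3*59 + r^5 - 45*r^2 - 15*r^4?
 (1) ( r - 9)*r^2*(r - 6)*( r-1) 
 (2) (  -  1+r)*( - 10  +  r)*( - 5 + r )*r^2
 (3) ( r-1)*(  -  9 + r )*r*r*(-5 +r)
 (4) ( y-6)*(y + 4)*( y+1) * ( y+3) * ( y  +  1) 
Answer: 3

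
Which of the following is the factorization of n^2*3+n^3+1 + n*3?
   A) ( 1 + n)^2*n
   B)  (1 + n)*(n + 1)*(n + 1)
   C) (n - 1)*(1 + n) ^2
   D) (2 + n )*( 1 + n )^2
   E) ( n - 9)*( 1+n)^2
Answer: B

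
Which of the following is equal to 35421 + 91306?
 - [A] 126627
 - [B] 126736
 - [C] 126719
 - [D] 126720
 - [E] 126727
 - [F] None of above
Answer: E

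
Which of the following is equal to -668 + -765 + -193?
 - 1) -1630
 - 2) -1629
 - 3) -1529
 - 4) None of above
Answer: 4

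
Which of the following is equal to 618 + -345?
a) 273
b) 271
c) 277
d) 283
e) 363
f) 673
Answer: a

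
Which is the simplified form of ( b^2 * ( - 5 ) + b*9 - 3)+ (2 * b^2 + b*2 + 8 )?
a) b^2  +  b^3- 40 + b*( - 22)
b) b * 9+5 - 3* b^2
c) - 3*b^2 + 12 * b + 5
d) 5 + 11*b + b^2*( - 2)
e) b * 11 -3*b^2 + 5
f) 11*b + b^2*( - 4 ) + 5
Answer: e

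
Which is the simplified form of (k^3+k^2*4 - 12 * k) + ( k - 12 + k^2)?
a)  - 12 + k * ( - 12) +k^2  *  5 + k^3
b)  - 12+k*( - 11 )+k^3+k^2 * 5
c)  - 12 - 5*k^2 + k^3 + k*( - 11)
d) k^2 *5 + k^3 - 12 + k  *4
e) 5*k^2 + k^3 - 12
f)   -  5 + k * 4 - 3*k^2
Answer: b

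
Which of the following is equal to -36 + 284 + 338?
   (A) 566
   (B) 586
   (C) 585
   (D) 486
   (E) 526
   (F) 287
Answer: B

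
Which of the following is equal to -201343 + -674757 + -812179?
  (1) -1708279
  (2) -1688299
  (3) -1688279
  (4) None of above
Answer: 3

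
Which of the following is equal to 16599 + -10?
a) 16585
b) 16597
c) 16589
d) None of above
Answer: c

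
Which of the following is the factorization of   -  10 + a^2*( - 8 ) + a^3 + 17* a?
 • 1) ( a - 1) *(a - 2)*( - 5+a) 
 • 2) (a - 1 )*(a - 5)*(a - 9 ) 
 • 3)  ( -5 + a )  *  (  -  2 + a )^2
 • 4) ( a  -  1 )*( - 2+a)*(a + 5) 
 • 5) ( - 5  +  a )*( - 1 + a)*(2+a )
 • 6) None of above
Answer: 1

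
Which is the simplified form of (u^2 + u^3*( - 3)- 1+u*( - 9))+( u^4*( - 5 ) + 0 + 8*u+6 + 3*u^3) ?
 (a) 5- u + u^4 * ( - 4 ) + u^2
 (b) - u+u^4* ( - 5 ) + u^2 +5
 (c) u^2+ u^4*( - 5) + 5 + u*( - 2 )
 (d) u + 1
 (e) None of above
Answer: b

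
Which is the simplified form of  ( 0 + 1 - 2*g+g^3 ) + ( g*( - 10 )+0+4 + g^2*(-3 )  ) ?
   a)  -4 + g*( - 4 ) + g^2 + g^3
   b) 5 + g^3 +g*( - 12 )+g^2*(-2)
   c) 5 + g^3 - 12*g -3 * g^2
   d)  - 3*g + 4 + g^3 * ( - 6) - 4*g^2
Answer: c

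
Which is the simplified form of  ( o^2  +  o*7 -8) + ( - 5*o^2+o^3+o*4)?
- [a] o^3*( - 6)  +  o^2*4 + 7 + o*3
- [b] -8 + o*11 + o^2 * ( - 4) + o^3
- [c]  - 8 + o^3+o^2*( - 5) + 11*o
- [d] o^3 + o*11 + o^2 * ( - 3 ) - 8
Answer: b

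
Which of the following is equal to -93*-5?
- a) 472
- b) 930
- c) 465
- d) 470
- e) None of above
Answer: c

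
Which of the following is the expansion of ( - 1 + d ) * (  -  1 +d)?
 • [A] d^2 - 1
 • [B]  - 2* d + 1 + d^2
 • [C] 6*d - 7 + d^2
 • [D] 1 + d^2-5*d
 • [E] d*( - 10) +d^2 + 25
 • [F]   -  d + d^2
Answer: B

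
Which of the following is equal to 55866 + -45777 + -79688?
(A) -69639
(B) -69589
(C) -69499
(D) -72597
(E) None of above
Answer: E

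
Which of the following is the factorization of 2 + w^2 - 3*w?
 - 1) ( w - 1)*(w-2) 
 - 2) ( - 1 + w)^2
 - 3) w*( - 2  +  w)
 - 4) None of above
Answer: 1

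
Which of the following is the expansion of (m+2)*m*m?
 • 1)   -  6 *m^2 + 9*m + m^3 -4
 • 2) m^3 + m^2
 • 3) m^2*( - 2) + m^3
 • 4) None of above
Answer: 4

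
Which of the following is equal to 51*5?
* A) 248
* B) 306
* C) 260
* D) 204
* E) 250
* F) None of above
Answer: F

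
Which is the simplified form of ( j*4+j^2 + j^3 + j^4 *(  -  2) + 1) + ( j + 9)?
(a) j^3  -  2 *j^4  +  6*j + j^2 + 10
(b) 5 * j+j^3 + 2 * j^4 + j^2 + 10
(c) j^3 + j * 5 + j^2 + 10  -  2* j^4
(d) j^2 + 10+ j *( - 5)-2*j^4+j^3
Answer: c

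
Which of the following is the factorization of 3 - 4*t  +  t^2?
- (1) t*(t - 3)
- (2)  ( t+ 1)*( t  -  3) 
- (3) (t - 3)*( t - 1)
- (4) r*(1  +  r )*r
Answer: 3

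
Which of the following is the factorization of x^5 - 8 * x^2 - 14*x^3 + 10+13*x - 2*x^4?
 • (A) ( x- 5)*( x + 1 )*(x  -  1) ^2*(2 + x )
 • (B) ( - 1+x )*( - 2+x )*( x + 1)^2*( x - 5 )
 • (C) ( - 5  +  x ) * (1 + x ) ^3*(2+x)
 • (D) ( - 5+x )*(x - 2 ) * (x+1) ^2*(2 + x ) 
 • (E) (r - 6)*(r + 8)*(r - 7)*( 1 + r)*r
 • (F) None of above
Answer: F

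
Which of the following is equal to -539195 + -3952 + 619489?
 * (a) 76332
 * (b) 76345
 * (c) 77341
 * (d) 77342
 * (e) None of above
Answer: e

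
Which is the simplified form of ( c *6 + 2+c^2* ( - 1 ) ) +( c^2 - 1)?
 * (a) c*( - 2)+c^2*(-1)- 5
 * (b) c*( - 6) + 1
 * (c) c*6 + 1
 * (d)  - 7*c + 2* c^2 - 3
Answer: c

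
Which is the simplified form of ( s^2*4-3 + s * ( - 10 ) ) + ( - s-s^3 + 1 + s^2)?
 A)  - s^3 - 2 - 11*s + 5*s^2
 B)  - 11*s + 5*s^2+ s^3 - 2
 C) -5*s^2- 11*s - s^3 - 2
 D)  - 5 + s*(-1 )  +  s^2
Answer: A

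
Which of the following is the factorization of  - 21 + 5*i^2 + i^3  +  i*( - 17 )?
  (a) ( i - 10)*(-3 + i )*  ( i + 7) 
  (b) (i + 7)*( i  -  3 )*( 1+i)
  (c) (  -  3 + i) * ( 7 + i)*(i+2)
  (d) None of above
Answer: b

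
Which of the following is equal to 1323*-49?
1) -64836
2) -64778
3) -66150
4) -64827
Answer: 4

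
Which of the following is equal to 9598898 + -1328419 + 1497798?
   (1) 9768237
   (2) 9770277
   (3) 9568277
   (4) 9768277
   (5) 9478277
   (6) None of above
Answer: 4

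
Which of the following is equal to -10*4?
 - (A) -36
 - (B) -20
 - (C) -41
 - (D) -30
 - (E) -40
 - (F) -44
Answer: E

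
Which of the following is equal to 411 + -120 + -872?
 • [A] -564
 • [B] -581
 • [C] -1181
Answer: B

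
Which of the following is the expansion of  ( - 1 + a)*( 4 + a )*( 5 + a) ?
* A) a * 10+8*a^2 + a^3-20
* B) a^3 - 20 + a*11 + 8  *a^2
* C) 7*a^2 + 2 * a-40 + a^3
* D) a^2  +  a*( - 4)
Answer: B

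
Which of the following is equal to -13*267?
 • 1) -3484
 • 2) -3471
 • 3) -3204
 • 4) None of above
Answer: 2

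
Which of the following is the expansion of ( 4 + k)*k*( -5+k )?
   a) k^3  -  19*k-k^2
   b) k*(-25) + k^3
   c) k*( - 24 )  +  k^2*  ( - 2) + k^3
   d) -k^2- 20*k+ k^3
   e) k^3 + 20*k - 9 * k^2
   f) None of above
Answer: d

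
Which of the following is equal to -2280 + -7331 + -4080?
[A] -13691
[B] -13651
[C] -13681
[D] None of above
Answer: A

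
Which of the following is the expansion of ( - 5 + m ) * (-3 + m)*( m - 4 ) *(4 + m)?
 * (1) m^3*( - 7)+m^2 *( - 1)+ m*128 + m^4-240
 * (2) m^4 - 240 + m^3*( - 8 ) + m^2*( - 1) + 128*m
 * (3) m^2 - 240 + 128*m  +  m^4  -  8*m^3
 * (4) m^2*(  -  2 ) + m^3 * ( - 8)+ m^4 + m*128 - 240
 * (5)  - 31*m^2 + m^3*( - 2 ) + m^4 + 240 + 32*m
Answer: 2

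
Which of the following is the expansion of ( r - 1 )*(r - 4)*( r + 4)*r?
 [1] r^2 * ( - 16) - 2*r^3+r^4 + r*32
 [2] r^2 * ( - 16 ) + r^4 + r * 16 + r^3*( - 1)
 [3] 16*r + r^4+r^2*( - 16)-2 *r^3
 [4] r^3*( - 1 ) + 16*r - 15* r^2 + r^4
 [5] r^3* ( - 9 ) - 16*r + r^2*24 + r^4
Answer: 2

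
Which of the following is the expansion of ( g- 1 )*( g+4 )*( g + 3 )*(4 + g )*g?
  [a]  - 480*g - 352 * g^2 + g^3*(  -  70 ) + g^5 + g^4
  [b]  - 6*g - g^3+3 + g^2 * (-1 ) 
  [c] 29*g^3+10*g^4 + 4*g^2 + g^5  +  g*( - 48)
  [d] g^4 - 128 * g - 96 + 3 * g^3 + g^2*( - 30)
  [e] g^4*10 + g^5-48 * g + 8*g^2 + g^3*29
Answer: e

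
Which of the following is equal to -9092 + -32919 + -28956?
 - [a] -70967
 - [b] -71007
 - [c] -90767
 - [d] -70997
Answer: a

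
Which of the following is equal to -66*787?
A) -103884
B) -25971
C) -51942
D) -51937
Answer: C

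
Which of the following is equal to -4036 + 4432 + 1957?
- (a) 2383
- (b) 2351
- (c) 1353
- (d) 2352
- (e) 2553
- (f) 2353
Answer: f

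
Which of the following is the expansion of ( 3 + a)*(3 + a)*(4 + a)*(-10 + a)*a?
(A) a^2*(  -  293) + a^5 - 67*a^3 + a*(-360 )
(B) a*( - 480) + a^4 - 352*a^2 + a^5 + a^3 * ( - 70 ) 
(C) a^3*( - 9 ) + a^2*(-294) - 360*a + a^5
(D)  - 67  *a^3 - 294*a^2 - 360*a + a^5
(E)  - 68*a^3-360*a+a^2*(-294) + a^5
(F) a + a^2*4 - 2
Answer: D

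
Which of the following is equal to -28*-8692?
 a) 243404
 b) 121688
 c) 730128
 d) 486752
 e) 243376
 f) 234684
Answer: e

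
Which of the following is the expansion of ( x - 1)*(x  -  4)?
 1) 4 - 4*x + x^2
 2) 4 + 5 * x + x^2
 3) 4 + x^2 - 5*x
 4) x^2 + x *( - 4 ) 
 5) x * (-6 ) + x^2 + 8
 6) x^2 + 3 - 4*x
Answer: 3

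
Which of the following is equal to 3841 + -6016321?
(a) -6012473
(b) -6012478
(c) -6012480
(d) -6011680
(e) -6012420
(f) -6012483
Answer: c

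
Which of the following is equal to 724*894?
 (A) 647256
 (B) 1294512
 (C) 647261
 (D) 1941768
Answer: A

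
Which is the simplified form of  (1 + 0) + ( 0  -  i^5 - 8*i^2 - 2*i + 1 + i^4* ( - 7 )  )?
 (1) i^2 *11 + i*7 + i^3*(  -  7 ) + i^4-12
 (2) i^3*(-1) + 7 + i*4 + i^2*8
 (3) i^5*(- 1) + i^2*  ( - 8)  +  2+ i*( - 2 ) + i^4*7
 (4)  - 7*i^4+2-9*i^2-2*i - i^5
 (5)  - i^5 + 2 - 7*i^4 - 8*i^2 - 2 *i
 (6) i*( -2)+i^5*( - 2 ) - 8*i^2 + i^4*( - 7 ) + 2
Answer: 5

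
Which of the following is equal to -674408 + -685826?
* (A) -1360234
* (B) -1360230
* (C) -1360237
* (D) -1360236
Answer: A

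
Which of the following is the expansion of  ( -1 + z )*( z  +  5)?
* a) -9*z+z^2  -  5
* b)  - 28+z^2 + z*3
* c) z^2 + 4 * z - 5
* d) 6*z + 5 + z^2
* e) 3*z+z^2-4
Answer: c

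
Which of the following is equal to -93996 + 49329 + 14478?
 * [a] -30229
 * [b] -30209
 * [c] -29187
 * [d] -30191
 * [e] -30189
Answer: e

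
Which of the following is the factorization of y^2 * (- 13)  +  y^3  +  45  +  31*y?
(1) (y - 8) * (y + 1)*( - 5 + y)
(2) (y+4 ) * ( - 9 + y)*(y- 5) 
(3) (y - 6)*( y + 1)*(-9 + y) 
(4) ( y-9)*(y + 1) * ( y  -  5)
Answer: 4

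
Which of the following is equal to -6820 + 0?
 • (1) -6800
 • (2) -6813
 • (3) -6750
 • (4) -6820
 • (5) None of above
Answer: 4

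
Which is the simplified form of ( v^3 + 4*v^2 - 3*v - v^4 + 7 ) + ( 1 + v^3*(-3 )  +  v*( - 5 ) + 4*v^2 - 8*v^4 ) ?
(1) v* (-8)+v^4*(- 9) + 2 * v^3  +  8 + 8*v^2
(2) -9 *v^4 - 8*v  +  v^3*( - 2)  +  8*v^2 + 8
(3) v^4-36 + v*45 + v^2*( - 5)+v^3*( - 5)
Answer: 2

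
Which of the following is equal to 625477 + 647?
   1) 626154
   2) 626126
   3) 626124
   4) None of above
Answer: 3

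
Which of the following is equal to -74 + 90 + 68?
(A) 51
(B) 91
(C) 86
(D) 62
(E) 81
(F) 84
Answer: F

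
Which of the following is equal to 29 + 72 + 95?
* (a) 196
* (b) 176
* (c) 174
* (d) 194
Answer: a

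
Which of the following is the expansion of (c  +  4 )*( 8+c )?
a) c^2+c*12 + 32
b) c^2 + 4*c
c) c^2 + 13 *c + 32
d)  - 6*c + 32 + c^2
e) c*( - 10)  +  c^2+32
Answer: a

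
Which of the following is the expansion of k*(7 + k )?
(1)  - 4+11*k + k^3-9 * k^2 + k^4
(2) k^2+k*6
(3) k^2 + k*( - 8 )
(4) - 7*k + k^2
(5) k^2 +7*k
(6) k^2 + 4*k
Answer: 5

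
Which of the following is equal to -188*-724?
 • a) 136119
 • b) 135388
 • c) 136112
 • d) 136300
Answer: c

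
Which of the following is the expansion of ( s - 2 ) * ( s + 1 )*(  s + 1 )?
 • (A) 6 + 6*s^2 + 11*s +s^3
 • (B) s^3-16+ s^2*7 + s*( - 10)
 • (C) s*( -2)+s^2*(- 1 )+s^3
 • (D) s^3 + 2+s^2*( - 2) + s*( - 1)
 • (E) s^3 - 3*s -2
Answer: E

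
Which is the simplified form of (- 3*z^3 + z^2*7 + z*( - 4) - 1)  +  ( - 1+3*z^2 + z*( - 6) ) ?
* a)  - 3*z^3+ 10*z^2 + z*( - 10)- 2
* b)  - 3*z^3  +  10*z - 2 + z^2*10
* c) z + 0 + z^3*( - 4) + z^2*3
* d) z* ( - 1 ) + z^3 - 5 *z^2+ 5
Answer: a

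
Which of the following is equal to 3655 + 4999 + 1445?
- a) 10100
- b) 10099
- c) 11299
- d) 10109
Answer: b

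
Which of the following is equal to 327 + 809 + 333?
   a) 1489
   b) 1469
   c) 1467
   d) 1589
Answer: b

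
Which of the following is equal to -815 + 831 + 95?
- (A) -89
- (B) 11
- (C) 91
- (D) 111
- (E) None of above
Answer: D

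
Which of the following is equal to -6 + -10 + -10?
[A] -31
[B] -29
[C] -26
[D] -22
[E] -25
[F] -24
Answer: C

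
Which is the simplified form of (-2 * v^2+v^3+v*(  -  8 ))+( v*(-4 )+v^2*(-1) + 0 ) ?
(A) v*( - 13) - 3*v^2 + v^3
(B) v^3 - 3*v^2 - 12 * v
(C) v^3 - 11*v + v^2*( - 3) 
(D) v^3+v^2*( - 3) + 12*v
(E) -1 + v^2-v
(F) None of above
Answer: B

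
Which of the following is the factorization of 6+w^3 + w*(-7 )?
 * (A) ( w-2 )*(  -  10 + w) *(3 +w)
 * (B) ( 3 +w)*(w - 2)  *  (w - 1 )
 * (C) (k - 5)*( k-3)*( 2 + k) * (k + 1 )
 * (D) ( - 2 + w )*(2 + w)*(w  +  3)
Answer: B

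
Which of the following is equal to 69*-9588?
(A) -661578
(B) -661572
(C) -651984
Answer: B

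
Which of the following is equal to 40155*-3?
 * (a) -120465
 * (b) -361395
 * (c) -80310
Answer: a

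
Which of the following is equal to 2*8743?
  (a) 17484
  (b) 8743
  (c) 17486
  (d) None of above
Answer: c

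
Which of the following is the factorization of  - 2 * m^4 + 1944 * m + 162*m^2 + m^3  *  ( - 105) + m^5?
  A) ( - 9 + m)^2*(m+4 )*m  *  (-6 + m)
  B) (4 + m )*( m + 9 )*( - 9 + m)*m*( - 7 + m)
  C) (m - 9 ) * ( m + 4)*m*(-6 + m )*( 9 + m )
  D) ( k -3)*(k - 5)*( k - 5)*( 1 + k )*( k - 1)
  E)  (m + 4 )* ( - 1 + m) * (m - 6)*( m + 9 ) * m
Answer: C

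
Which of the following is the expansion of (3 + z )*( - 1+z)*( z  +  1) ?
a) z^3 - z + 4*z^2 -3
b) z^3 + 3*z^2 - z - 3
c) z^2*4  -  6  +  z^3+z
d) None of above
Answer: b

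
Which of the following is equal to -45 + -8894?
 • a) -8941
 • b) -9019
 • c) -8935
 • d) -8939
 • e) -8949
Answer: d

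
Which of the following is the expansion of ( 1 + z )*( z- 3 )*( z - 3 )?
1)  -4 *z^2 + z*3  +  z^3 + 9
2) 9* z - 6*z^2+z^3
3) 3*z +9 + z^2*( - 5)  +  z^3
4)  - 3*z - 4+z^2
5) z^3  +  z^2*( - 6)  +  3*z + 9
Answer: 3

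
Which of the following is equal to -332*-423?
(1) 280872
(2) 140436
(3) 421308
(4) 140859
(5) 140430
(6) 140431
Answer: 2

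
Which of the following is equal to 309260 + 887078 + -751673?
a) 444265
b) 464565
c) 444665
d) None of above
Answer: c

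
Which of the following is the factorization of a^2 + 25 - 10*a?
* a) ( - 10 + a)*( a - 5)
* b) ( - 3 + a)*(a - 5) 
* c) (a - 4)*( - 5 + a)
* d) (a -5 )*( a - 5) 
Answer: d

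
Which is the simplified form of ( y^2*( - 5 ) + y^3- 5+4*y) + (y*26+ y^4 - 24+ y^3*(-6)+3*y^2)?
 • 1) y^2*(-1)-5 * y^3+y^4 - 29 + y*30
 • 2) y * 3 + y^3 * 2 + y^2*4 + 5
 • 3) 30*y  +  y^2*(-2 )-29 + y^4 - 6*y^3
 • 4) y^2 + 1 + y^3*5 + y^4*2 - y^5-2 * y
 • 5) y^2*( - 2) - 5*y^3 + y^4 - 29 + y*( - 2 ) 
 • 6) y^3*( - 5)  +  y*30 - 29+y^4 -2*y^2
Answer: 6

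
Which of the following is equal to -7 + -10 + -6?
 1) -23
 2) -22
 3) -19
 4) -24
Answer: 1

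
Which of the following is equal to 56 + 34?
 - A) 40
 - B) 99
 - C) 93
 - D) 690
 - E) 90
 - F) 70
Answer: E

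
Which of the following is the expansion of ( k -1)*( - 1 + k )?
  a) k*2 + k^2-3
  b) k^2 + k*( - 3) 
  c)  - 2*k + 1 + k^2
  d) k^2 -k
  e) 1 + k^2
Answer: c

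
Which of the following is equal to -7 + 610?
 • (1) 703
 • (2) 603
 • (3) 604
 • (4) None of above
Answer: 2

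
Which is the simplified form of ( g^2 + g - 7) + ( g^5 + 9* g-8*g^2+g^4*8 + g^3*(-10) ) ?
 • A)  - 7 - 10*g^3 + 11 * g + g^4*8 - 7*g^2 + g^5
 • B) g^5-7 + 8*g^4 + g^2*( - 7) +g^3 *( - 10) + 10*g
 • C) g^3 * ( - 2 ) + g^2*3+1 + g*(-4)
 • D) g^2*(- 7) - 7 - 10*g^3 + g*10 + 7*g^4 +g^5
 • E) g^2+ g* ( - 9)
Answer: B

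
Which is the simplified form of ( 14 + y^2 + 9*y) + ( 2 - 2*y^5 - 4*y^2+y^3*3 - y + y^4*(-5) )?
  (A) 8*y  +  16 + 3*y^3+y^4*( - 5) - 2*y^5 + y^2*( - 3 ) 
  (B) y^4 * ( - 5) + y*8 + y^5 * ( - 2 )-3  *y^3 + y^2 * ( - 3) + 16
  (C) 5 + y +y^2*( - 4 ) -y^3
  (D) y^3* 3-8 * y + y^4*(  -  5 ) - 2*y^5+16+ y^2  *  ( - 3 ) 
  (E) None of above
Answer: A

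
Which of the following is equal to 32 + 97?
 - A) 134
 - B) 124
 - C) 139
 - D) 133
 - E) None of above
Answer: E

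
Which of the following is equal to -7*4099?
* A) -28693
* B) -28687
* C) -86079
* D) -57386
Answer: A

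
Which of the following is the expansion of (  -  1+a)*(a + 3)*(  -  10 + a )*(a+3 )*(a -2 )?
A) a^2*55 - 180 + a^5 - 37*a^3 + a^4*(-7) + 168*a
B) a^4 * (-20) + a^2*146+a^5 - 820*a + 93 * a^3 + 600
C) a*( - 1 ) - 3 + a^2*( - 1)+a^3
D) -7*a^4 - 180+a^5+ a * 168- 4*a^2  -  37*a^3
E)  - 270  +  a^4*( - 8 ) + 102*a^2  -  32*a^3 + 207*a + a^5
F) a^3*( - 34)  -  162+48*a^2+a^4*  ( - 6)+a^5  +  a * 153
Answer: A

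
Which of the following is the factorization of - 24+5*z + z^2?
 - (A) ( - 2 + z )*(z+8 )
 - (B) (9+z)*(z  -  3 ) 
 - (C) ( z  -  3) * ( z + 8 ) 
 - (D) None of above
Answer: C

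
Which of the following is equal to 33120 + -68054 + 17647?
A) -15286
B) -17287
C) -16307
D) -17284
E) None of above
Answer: B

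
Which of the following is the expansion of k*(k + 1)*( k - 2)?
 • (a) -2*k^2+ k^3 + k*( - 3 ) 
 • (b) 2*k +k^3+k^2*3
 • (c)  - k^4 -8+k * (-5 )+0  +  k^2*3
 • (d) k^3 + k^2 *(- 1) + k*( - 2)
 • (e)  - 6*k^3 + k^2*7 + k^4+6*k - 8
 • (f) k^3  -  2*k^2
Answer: d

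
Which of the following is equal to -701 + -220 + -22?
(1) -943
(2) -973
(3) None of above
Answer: 1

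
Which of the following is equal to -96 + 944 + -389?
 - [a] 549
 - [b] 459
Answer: b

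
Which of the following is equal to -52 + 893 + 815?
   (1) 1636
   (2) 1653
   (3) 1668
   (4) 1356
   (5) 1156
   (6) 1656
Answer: 6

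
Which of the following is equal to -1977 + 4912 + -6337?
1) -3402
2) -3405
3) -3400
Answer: 1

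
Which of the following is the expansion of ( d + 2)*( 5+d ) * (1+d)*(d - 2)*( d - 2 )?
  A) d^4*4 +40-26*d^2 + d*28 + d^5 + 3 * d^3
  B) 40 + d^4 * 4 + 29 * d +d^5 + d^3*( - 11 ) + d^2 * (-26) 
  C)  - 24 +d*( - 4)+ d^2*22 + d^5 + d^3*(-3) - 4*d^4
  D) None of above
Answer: D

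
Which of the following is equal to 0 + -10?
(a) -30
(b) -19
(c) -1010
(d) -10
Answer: d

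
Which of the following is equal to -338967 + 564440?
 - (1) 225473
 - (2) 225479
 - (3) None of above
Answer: 1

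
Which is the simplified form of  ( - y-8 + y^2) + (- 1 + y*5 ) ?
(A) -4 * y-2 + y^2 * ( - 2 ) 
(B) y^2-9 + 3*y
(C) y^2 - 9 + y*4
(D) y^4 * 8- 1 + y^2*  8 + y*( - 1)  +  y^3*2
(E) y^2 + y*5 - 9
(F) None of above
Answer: C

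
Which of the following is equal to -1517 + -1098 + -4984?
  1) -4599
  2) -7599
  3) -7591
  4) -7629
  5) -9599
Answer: 2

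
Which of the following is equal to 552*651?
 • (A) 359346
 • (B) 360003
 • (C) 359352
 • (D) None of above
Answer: C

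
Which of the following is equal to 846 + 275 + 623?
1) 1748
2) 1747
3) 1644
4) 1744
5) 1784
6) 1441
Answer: 4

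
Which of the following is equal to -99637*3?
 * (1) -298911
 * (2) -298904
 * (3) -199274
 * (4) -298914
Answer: 1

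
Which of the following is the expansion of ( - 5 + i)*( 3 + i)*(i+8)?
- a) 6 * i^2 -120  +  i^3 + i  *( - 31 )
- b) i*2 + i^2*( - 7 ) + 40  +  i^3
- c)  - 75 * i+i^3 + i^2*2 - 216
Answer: a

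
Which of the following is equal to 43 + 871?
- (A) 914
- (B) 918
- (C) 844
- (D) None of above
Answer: A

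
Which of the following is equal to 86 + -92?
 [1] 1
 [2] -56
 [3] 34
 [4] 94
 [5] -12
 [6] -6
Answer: 6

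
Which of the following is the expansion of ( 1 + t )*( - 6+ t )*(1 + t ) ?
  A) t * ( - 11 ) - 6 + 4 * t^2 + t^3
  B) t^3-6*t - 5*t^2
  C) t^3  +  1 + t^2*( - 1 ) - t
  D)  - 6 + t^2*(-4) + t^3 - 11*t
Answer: D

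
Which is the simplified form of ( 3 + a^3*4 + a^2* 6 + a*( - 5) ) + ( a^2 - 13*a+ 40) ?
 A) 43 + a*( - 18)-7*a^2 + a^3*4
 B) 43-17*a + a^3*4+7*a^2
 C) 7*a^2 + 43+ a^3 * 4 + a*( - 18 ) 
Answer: C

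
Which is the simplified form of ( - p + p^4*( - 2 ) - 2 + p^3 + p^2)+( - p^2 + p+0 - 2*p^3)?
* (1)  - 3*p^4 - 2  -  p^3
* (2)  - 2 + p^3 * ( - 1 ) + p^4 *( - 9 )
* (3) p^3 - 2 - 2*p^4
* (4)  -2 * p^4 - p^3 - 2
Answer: 4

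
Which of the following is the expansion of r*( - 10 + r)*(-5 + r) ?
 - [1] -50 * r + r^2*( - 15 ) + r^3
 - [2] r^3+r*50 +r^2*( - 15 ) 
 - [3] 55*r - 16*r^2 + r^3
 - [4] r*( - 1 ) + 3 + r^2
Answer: 2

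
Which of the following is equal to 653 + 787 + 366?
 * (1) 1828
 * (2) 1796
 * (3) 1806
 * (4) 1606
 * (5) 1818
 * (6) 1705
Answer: 3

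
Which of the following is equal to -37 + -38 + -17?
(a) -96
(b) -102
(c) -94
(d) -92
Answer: d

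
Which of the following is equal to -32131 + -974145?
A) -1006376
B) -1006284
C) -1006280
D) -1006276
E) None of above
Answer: D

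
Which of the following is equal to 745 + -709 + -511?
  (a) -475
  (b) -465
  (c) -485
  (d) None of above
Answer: a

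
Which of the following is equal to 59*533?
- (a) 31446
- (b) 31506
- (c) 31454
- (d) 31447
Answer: d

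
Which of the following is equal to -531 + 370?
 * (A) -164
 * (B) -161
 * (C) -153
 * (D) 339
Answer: B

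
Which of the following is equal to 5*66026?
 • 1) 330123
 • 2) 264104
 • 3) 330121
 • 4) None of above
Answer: 4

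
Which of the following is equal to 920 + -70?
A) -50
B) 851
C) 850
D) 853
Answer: C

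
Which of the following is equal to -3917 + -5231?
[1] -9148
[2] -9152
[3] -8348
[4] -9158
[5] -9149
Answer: 1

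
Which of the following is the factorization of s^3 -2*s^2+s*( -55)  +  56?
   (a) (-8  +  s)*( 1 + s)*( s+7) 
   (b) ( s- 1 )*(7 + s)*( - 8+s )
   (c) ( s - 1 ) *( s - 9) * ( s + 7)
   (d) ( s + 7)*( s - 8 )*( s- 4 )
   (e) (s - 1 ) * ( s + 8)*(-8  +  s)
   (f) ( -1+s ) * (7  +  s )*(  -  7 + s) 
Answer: b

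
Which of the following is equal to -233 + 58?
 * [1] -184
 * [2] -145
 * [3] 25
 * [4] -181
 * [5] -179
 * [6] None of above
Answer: 6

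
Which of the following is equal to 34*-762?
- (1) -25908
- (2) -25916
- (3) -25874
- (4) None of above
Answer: 1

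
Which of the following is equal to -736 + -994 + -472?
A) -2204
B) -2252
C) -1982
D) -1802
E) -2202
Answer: E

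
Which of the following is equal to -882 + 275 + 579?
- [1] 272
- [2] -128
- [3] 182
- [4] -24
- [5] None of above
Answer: 5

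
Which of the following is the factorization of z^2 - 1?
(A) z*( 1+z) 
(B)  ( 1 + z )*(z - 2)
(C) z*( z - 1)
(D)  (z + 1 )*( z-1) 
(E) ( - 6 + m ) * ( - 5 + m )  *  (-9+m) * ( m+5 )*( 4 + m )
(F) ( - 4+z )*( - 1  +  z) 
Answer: D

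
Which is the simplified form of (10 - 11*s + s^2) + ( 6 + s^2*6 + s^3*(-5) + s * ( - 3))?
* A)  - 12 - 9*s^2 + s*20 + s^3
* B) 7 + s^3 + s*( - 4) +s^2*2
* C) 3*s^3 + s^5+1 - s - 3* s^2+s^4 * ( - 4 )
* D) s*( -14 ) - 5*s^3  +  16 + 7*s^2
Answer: D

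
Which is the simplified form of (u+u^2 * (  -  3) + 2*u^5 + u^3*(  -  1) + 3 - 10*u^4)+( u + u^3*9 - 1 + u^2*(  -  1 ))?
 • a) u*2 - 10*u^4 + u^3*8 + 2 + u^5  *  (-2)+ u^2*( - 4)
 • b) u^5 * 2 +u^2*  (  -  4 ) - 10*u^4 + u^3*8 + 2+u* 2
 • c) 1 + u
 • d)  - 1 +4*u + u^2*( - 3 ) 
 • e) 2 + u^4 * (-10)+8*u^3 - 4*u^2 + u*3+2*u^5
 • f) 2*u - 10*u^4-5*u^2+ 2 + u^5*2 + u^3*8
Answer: b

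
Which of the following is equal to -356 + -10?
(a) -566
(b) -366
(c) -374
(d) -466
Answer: b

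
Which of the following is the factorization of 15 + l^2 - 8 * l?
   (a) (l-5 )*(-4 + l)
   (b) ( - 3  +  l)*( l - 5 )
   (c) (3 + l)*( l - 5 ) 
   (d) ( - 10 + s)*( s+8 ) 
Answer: b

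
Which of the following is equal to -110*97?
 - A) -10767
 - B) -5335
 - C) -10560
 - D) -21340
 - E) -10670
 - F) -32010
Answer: E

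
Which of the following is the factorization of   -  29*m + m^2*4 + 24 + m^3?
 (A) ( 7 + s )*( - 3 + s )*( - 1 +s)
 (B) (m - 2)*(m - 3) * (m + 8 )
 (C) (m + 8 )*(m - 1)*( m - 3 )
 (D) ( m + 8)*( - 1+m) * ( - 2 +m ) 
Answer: C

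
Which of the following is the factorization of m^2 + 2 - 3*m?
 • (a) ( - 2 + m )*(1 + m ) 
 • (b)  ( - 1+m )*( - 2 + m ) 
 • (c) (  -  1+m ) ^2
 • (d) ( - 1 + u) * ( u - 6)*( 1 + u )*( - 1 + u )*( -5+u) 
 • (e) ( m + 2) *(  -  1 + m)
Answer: b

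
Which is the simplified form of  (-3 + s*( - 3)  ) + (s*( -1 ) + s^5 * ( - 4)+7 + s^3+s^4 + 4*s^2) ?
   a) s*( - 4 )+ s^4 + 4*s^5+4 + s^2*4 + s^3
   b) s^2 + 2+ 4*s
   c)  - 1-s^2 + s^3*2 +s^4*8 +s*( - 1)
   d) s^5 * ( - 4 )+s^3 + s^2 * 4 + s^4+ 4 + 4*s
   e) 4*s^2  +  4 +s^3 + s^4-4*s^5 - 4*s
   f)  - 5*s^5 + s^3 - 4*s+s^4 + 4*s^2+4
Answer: e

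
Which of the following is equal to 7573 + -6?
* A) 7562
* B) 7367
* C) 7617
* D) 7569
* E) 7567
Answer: E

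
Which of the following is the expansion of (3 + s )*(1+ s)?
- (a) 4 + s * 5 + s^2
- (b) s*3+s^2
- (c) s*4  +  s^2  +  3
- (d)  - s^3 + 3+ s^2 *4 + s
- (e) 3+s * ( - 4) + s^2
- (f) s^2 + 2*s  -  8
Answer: c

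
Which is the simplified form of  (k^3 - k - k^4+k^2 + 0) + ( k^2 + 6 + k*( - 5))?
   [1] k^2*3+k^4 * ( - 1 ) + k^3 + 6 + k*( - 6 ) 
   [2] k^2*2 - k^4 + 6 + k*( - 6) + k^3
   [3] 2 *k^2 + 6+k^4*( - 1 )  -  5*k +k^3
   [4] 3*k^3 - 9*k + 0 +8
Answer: 2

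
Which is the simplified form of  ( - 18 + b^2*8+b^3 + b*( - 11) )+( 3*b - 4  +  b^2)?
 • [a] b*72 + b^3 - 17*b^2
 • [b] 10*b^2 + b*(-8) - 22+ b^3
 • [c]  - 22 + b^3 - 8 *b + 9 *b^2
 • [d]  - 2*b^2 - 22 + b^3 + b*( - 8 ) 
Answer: c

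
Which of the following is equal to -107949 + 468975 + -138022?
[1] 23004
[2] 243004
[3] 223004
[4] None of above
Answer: 3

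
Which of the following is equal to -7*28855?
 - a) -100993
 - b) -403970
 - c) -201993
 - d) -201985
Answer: d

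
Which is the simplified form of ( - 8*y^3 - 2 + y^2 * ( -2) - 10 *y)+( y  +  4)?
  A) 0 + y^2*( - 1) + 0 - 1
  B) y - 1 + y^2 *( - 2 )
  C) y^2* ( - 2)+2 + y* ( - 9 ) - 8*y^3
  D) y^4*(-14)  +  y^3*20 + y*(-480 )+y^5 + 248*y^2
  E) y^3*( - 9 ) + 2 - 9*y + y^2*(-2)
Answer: C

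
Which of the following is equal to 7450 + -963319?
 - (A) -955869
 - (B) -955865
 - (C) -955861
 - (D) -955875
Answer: A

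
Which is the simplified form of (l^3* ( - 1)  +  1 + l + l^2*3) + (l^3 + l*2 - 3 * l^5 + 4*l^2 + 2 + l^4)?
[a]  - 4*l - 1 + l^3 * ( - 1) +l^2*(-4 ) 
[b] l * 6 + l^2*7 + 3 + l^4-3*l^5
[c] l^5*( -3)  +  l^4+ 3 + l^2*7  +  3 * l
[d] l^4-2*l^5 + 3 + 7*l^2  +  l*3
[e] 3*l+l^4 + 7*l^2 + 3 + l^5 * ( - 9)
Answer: c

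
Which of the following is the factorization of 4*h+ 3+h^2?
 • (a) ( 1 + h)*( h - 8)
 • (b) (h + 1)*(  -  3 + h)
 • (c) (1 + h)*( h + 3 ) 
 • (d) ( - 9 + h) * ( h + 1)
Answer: c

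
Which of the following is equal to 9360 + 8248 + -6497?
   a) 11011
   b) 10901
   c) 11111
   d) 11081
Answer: c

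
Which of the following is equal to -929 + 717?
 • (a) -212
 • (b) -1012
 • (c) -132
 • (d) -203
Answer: a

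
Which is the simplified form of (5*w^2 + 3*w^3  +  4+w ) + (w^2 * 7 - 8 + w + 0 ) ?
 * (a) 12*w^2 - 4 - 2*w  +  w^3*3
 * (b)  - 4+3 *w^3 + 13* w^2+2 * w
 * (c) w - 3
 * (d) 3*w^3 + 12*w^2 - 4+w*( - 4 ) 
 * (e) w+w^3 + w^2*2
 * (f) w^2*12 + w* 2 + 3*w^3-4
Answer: f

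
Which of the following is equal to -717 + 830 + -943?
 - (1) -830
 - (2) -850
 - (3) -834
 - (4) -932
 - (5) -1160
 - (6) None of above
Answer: 1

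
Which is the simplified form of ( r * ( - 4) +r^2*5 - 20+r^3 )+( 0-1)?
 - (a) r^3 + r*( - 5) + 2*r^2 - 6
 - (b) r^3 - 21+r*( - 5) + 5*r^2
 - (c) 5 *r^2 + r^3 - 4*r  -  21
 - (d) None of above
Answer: c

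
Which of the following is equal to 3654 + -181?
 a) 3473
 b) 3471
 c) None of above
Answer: a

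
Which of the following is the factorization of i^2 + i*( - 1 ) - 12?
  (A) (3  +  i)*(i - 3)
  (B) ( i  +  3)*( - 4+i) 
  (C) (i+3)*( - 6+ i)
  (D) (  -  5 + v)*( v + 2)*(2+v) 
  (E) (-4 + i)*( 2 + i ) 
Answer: B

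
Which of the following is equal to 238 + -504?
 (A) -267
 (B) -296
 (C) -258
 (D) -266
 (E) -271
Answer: D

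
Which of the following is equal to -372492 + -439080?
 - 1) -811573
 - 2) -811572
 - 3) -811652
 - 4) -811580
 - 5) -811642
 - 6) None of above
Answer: 2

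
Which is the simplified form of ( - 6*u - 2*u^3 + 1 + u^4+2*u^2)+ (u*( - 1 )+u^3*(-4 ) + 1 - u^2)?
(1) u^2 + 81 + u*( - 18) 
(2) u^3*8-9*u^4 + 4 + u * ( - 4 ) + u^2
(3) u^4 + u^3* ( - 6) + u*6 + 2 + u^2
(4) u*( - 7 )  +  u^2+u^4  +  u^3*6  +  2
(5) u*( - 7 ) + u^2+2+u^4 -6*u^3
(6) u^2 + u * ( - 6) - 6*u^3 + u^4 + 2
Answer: 5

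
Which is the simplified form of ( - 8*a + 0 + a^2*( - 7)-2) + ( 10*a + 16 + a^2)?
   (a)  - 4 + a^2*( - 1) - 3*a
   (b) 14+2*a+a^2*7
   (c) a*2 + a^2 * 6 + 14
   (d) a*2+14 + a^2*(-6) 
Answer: d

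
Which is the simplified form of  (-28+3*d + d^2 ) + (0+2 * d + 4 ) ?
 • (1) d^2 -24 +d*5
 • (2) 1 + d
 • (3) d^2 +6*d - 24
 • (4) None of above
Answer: 1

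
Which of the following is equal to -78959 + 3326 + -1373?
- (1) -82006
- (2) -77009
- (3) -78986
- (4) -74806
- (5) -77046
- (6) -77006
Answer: 6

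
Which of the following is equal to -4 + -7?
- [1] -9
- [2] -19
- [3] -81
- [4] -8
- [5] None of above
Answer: 5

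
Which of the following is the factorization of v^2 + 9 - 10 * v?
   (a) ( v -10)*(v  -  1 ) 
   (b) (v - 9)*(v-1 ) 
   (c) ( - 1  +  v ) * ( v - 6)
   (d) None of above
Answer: b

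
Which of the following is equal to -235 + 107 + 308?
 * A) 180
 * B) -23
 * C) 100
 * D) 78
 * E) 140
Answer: A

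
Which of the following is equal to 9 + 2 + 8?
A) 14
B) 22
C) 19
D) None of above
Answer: C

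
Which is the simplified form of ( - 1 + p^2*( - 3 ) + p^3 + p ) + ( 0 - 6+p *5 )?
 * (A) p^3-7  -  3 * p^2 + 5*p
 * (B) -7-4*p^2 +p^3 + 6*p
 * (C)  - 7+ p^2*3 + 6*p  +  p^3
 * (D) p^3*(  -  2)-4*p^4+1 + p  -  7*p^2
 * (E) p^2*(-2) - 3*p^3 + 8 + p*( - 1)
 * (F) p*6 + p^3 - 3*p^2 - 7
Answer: F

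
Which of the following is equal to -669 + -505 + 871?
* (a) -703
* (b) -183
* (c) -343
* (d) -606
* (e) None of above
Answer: e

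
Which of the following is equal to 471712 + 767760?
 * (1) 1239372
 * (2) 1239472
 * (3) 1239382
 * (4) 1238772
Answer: 2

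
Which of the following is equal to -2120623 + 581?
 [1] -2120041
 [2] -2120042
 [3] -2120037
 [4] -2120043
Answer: 2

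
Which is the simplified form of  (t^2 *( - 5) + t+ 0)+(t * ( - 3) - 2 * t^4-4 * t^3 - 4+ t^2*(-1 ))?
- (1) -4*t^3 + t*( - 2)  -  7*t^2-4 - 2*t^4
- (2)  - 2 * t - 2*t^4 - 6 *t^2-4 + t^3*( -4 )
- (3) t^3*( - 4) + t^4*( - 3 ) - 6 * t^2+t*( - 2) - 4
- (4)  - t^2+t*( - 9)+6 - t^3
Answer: 2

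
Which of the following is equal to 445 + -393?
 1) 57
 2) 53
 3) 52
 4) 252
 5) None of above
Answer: 3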